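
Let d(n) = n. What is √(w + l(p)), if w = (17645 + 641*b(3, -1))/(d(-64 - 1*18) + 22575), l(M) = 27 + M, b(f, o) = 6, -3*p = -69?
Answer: 3*√2864461057/22493 ≈ 7.1383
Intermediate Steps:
p = 23 (p = -⅓*(-69) = 23)
w = 21491/22493 (w = (17645 + 641*6)/((-64 - 1*18) + 22575) = (17645 + 3846)/((-64 - 18) + 22575) = 21491/(-82 + 22575) = 21491/22493 ≈ 0.95545)
√(w + l(p)) = √(21491/22493 + (27 + 23)) = √(21491/22493 + 50) = √(1146141/22493) = 3*√2864461057/22493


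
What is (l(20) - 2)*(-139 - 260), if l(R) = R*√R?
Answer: 798 - 15960*√5 ≈ -34890.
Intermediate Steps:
l(R) = R^(3/2)
(l(20) - 2)*(-139 - 260) = (20^(3/2) - 2)*(-139 - 260) = (40*√5 - 2)*(-399) = (-2 + 40*√5)*(-399) = 798 - 15960*√5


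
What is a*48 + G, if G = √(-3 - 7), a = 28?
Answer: 1344 + I*√10 ≈ 1344.0 + 3.1623*I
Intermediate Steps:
G = I*√10 (G = √(-10) = I*√10 ≈ 3.1623*I)
a*48 + G = 28*48 + I*√10 = 1344 + I*√10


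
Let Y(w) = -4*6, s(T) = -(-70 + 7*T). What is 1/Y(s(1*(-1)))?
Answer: -1/24 ≈ -0.041667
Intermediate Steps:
s(T) = 70 - 7*T (s(T) = -(-70 + 7*T) = -7*(-10 + T) = 70 - 7*T)
Y(w) = -24
1/Y(s(1*(-1))) = 1/(-24) = -1/24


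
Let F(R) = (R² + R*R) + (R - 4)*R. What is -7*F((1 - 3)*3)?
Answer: -924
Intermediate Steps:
F(R) = 2*R² + R*(-4 + R) (F(R) = (R² + R²) + (-4 + R)*R = 2*R² + R*(-4 + R))
-7*F((1 - 3)*3) = -7*(1 - 3)*3*(-4 + 3*((1 - 3)*3)) = -7*(-2*3)*(-4 + 3*(-2*3)) = -(-42)*(-4 + 3*(-6)) = -(-42)*(-4 - 18) = -(-42)*(-22) = -7*132 = -924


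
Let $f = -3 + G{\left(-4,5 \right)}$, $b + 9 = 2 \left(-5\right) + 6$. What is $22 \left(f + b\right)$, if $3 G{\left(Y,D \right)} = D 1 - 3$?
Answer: $- \frac{1012}{3} \approx -337.33$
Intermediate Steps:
$G{\left(Y,D \right)} = -1 + \frac{D}{3}$ ($G{\left(Y,D \right)} = \frac{D 1 - 3}{3} = \frac{D - 3}{3} = \frac{-3 + D}{3} = -1 + \frac{D}{3}$)
$b = -13$ ($b = -9 + \left(2 \left(-5\right) + 6\right) = -9 + \left(-10 + 6\right) = -9 - 4 = -13$)
$f = - \frac{7}{3}$ ($f = -3 + \left(-1 + \frac{1}{3} \cdot 5\right) = -3 + \left(-1 + \frac{5}{3}\right) = -3 + \frac{2}{3} = - \frac{7}{3} \approx -2.3333$)
$22 \left(f + b\right) = 22 \left(- \frac{7}{3} - 13\right) = 22 \left(- \frac{46}{3}\right) = - \frac{1012}{3}$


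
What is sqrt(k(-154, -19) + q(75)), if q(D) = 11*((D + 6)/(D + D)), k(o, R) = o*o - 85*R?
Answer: sqrt(2533694)/10 ≈ 159.18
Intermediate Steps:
k(o, R) = o**2 - 85*R
q(D) = 11*(6 + D)/(2*D) (q(D) = 11*((6 + D)/((2*D))) = 11*((6 + D)*(1/(2*D))) = 11*((6 + D)/(2*D)) = 11*(6 + D)/(2*D))
sqrt(k(-154, -19) + q(75)) = sqrt(((-154)**2 - 85*(-19)) + (11/2 + 33/75)) = sqrt((23716 + 1615) + (11/2 + 33*(1/75))) = sqrt(25331 + (11/2 + 11/25)) = sqrt(25331 + 297/50) = sqrt(1266847/50) = sqrt(2533694)/10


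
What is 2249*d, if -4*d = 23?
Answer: -51727/4 ≈ -12932.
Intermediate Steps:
d = -23/4 (d = -¼*23 = -23/4 ≈ -5.7500)
2249*d = 2249*(-23/4) = -51727/4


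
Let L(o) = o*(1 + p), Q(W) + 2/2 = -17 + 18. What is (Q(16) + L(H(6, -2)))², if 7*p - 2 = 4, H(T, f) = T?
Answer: 6084/49 ≈ 124.16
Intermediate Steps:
p = 6/7 (p = 2/7 + (⅐)*4 = 2/7 + 4/7 = 6/7 ≈ 0.85714)
Q(W) = 0 (Q(W) = -1 + (-17 + 18) = -1 + 1 = 0)
L(o) = 13*o/7 (L(o) = o*(1 + 6/7) = o*(13/7) = 13*o/7)
(Q(16) + L(H(6, -2)))² = (0 + (13/7)*6)² = (0 + 78/7)² = (78/7)² = 6084/49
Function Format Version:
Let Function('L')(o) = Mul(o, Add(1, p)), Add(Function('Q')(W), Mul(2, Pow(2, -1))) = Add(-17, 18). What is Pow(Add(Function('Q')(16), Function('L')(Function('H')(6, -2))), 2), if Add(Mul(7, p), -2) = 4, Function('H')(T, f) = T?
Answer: Rational(6084, 49) ≈ 124.16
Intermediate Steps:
p = Rational(6, 7) (p = Add(Rational(2, 7), Mul(Rational(1, 7), 4)) = Add(Rational(2, 7), Rational(4, 7)) = Rational(6, 7) ≈ 0.85714)
Function('Q')(W) = 0 (Function('Q')(W) = Add(-1, Add(-17, 18)) = Add(-1, 1) = 0)
Function('L')(o) = Mul(Rational(13, 7), o) (Function('L')(o) = Mul(o, Add(1, Rational(6, 7))) = Mul(o, Rational(13, 7)) = Mul(Rational(13, 7), o))
Pow(Add(Function('Q')(16), Function('L')(Function('H')(6, -2))), 2) = Pow(Add(0, Mul(Rational(13, 7), 6)), 2) = Pow(Add(0, Rational(78, 7)), 2) = Pow(Rational(78, 7), 2) = Rational(6084, 49)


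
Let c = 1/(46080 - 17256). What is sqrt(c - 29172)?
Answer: I*sqrt(6059191956762)/14412 ≈ 170.8*I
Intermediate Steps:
c = 1/28824 ≈ 3.4693e-5
sqrt(c - 29172) = sqrt(1/28824 - 29172) = sqrt(-840853727/28824) = I*sqrt(6059191956762)/14412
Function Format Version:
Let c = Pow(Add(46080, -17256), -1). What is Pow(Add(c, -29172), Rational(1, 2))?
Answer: Mul(Rational(1, 14412), I, Pow(6059191956762, Rational(1, 2))) ≈ Mul(170.80, I)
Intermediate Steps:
c = Rational(1, 28824) (c = Pow(28824, -1) = Rational(1, 28824) ≈ 3.4693e-5)
Pow(Add(c, -29172), Rational(1, 2)) = Pow(Add(Rational(1, 28824), -29172), Rational(1, 2)) = Pow(Rational(-840853727, 28824), Rational(1, 2)) = Mul(Rational(1, 14412), I, Pow(6059191956762, Rational(1, 2)))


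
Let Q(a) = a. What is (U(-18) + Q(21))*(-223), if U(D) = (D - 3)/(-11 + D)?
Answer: -140490/29 ≈ -4844.5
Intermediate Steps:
U(D) = (-3 + D)/(-11 + D)
(U(-18) + Q(21))*(-223) = ((-3 - 18)/(-11 - 18) + 21)*(-223) = (-21/(-29) + 21)*(-223) = (-1/29*(-21) + 21)*(-223) = (21/29 + 21)*(-223) = (630/29)*(-223) = -140490/29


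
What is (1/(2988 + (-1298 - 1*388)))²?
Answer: 1/1695204 ≈ 5.8990e-7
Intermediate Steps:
(1/(2988 + (-1298 - 1*388)))² = (1/(2988 + (-1298 - 388)))² = (1/(2988 - 1686))² = (1/1302)² = 1/1695204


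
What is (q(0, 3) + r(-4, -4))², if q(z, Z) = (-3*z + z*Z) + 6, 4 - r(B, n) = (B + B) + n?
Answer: 484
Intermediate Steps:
r(B, n) = 4 - n - 2*B (r(B, n) = 4 - ((B + B) + n) = 4 - (2*B + n) = 4 - (n + 2*B) = 4 + (-n - 2*B) = 4 - n - 2*B)
q(z, Z) = 6 - 3*z + Z*z (q(z, Z) = (-3*z + Z*z) + 6 = 6 - 3*z + Z*z)
(q(0, 3) + r(-4, -4))² = ((6 - 3*0 + 3*0) + (4 - 1*(-4) - 2*(-4)))² = ((6 + 0 + 0) + (4 + 4 + 8))² = (6 + 16)² = 22² = 484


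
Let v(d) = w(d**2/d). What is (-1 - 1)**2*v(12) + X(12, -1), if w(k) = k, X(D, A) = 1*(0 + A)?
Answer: 47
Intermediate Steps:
X(D, A) = A (X(D, A) = 1*A = A)
v(d) = d (v(d) = d**2/d = d)
(-1 - 1)**2*v(12) + X(12, -1) = (-1 - 1)**2*12 - 1 = (-2)**2*12 - 1 = 4*12 - 1 = 48 - 1 = 47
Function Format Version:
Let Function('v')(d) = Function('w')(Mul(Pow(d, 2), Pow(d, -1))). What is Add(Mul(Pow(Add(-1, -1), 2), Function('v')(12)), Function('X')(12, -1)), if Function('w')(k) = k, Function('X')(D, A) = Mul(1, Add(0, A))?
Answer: 47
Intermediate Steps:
Function('X')(D, A) = A (Function('X')(D, A) = Mul(1, A) = A)
Function('v')(d) = d (Function('v')(d) = Mul(Pow(d, 2), Pow(d, -1)) = d)
Add(Mul(Pow(Add(-1, -1), 2), Function('v')(12)), Function('X')(12, -1)) = Add(Mul(Pow(Add(-1, -1), 2), 12), -1) = Add(Mul(Pow(-2, 2), 12), -1) = Add(Mul(4, 12), -1) = Add(48, -1) = 47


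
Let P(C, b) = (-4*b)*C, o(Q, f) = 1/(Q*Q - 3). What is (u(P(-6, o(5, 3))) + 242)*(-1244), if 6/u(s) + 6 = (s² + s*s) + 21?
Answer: -211335696/701 ≈ -3.0148e+5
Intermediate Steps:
o(Q, f) = 1/(-3 + Q²) (o(Q, f) = 1/(Q² - 3) = 1/(-3 + Q²))
P(C, b) = -4*C*b
u(s) = 6/(15 + 2*s²) (u(s) = 6/(-6 + ((s² + s*s) + 21)) = 6/(-6 + ((s² + s²) + 21)) = 6/(-6 + (2*s² + 21)) = 6/(-6 + (21 + 2*s²)) = 6/(15 + 2*s²))
(u(P(-6, o(5, 3))) + 242)*(-1244) = (6/(15 + 2*(-4*(-6)/(-3 + 5²))²) + 242)*(-1244) = (6/(15 + 2*(-4*(-6)/(-3 + 25))²) + 242)*(-1244) = (6/(15 + 2*(-4*(-6)/22)²) + 242)*(-1244) = (6/(15 + 2*(-4*(-6)*1/22)²) + 242)*(-1244) = (6/(15 + 2*(12/11)²) + 242)*(-1244) = (6/(15 + 2*(144/121)) + 242)*(-1244) = (6/(15 + 288/121) + 242)*(-1244) = (6/(2103/121) + 242)*(-1244) = (6*(121/2103) + 242)*(-1244) = (242/701 + 242)*(-1244) = (169884/701)*(-1244) = -211335696/701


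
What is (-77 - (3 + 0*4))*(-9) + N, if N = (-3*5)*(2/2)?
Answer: 705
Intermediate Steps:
N = -15 (N = -30/2 = -15*1 = -15)
(-77 - (3 + 0*4))*(-9) + N = (-77 - (3 + 0*4))*(-9) - 15 = (-77 - (3 + 0))*(-9) - 15 = (-77 - 1*3)*(-9) - 15 = (-77 - 3)*(-9) - 15 = -80*(-9) - 15 = 720 - 15 = 705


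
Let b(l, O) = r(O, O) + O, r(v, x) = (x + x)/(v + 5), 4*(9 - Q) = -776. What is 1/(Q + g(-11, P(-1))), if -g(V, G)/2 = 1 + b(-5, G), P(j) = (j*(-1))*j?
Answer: 1/204 ≈ 0.0049020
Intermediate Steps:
Q = 203 (Q = 9 - 1/4*(-776) = 9 + 194 = 203)
r(v, x) = 2*x/(5 + v) (r(v, x) = (2*x)/(5 + v) = 2*x/(5 + v))
b(l, O) = O + 2*O/(5 + O) (b(l, O) = 2*O/(5 + O) + O = O + 2*O/(5 + O))
P(j) = -j**2 (P(j) = (-j)*j = -j**2)
g(V, G) = -2 - 2*G*(7 + G)/(5 + G) (g(V, G) = -2*(1 + G*(7 + G)/(5 + G)) = -2 - 2*G*(7 + G)/(5 + G))
1/(Q + g(-11, P(-1))) = 1/(203 + 2*(-5 - (-1*(-1)**2)**2 - (-8)*(-1)**2)/(5 - 1*(-1)**2)) = 1/(203 + 2*(-5 - (-1*1)**2 - (-8))/(5 - 1*1)) = 1/(203 + 2*(-5 - 1*(-1)**2 - 8*(-1))/(5 - 1)) = 1/(203 + 2*(-5 - 1*1 + 8)/4) = 1/(203 + 2*(1/4)*(-5 - 1 + 8)) = 1/(203 + 2*(1/4)*2) = 1/(203 + 1) = 1/204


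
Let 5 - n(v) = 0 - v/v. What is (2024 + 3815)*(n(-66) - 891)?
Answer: -5167515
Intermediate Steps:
n(v) = 6 (n(v) = 5 - (0 - v/v) = 5 - (0 - 1*1) = 5 - (0 - 1) = 5 - 1*(-1) = 5 + 1 = 6)
(2024 + 3815)*(n(-66) - 891) = (2024 + 3815)*(6 - 891) = 5839*(-885) = -5167515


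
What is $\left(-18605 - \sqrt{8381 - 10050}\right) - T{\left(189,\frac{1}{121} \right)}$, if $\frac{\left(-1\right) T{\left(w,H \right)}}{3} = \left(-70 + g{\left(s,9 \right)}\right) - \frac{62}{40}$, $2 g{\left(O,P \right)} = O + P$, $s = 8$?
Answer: $- \frac{375883}{20} - i \sqrt{1669} \approx -18794.0 - 40.853 i$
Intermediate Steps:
$g{\left(O,P \right)} = \frac{O}{2} + \frac{P}{2}$ ($g{\left(O,P \right)} = \frac{O + P}{2} = \frac{O}{2} + \frac{P}{2}$)
$T{\left(w,H \right)} = \frac{3783}{20}$ ($T{\left(w,H \right)} = - 3 \left(\left(-70 + \left(\frac{1}{2} \cdot 8 + \frac{1}{2} \cdot 9\right)\right) - \frac{62}{40}\right) = - 3 \left(\left(-70 + \left(4 + \frac{9}{2}\right)\right) - \frac{31}{20}\right) = - 3 \left(\left(-70 + \frac{17}{2}\right) - \frac{31}{20}\right) = - 3 \left(- \frac{123}{2} - \frac{31}{20}\right) = \left(-3\right) \left(- \frac{1261}{20}\right) = \frac{3783}{20}$)
$\left(-18605 - \sqrt{8381 - 10050}\right) - T{\left(189,\frac{1}{121} \right)} = \left(-18605 - \sqrt{8381 - 10050}\right) - \frac{3783}{20} = \left(-18605 - \sqrt{-1669}\right) - \frac{3783}{20} = \left(-18605 - i \sqrt{1669}\right) - \frac{3783}{20} = - \frac{375883}{20} - i \sqrt{1669}$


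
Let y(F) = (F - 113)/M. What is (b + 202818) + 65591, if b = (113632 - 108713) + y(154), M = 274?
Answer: 74891913/274 ≈ 2.7333e+5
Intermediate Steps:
y(F) = -113/274 + F/274 (y(F) = (F - 113)/274 = (-113 + F)*(1/274) = -113/274 + F/274)
b = 1347847/274 (b = (113632 - 108713) + (-113/274 + (1/274)*154) = 4919 + (-113/274 + 77/137) = 4919 + 41/274 = 1347847/274 ≈ 4919.1)
(b + 202818) + 65591 = (1347847/274 + 202818) + 65591 = 56919979/274 + 65591 = 74891913/274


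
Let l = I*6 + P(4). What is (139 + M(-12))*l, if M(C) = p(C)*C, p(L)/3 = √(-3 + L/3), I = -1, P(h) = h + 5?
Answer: 417 - 108*I*√7 ≈ 417.0 - 285.74*I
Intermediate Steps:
P(h) = 5 + h
p(L) = 3*√(-3 + L/3)
M(C) = C*√(-27 + 3*C) (M(C) = √(-27 + 3*C)*C = C*√(-27 + 3*C))
l = 3 (l = -1*6 + (5 + 4) = -6 + 9 = 3)
(139 + M(-12))*l = (139 - 12*√(-27 + 3*(-12)))*3 = (139 - 12*√(-27 - 36))*3 = (139 - 36*I*√7)*3 = 417 - 108*I*√7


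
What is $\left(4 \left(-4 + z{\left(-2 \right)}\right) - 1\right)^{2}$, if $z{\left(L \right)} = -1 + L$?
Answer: $841$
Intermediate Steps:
$\left(4 \left(-4 + z{\left(-2 \right)}\right) - 1\right)^{2} = \left(4 \left(-4 - 3\right) - 1\right)^{2} = \left(4 \left(-7\right) - 1\right)^{2} = \left(-28 - 1\right)^{2} = \left(-29\right)^{2} = 841$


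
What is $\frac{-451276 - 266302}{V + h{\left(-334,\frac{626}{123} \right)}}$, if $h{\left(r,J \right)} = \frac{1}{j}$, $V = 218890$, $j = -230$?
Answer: $- \frac{165042940}{50344699} \approx -3.2783$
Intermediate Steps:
$h{\left(r,J \right)} = - \frac{1}{230}$ ($h{\left(r,J \right)} = \frac{1}{-230} = - \frac{1}{230}$)
$\frac{-451276 - 266302}{V + h{\left(-334,\frac{626}{123} \right)}} = \frac{-451276 - 266302}{218890 - \frac{1}{230}} = - \frac{717578}{\frac{50344699}{230}} = \left(-717578\right) \frac{230}{50344699} = - \frac{165042940}{50344699}$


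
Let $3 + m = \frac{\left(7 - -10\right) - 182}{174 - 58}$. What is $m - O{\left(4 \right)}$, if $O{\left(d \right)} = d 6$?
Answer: $- \frac{3297}{116} \approx -28.422$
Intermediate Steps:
$O{\left(d \right)} = 6 d$
$m = - \frac{513}{116}$ ($m = -3 + \frac{\left(7 - -10\right) - 182}{174 - 58} = -3 + \frac{\left(7 + 10\right) - 182}{116} = -3 + \left(17 - 182\right) \frac{1}{116} = -3 - \frac{165}{116} = - \frac{513}{116} \approx -4.4224$)
$m - O{\left(4 \right)} = - \frac{513}{116} - 6 \cdot 4 = - \frac{513}{116} - 24 = - \frac{3297}{116}$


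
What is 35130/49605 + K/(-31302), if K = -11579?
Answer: 111601037/103515714 ≈ 1.0781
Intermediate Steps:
35130/49605 + K/(-31302) = 35130/49605 - 11579/(-31302) = 35130*(1/49605) - 11579*(-1/31302) = 2342/3307 + 11579/31302 = 111601037/103515714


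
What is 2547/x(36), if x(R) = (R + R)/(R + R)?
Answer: 2547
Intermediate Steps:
x(R) = 1 (x(R) = (2*R)/((2*R)) = (2*R)*(1/(2*R)) = 1)
2547/x(36) = 2547/1 = 2547*1 = 2547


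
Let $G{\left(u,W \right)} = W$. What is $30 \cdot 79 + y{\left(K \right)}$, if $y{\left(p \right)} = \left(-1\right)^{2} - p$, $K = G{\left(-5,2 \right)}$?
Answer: $2369$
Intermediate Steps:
$K = 2$
$y{\left(p \right)} = 1 - p$
$30 \cdot 79 + y{\left(K \right)} = 30 \cdot 79 + \left(1 - 2\right) = 2370 + \left(1 - 2\right) = 2370 - 1 = 2369$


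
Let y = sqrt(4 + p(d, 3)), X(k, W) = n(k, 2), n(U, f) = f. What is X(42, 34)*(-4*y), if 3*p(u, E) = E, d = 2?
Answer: -8*sqrt(5) ≈ -17.889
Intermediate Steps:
X(k, W) = 2
p(u, E) = E/3
y = sqrt(5) (y = sqrt(4 + (1/3)*3) = sqrt(4 + 1) = sqrt(5) ≈ 2.2361)
X(42, 34)*(-4*y) = 2*(-4*sqrt(5)) = -8*sqrt(5)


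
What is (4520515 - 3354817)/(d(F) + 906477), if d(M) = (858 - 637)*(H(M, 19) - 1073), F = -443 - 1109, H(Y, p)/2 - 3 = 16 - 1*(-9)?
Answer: 194283/113620 ≈ 1.7099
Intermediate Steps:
H(Y, p) = 56 (H(Y, p) = 6 + 2*(16 - 1*(-9)) = 6 + 2*(16 + 9) = 6 + 2*25 = 6 + 50 = 56)
F = -1552
d(M) = -224757 (d(M) = (858 - 637)*(56 - 1073) = 221*(-1017) = -224757)
(4520515 - 3354817)/(d(F) + 906477) = (4520515 - 3354817)/(-224757 + 906477) = 1165698/681720 = 1165698*(1/681720) = 194283/113620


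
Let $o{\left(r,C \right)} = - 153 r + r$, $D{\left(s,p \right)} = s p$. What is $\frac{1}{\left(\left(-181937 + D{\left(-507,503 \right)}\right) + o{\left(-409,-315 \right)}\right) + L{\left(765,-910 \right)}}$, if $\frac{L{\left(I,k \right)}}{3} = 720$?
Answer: $- \frac{1}{372630} \approx -2.6836 \cdot 10^{-6}$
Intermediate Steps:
$L{\left(I,k \right)} = 2160$ ($L{\left(I,k \right)} = 3 \cdot 720 = 2160$)
$D{\left(s,p \right)} = p s$
$o{\left(r,C \right)} = - 152 r$
$\frac{1}{\left(\left(-181937 + D{\left(-507,503 \right)}\right) + o{\left(-409,-315 \right)}\right) + L{\left(765,-910 \right)}} = \frac{1}{\left(\left(-181937 + 503 \left(-507\right)\right) - -62168\right) + 2160} = \frac{1}{\left(\left(-181937 - 255021\right) + 62168\right) + 2160} = \frac{1}{\left(-436958 + 62168\right) + 2160} = \frac{1}{-374790 + 2160} = \frac{1}{-372630} = - \frac{1}{372630}$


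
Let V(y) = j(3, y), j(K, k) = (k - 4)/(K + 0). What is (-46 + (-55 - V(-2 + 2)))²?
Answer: 89401/9 ≈ 9933.4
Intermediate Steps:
j(K, k) = (-4 + k)/K
V(y) = -4/3 + y/3 (V(y) = (-4 + y)/3 = -4/3 + y/3)
(-46 + (-55 - V(-2 + 2)))² = (-46 + (-55 - (-4/3 + (-2 + 2)/3)))² = (-46 + (-55 - (-4/3 + (⅓)*0)))² = (-46 + (-55 - (-4/3 + 0)))² = (-46 + (-55 - 1*(-4/3)))² = (-46 + (-55 + 4/3))² = (-46 - 161/3)² = (-299/3)² = 89401/9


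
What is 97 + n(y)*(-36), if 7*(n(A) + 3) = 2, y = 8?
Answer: 1363/7 ≈ 194.71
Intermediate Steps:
n(A) = -19/7 (n(A) = -3 + (⅐)*2 = -3 + 2/7 = -19/7)
97 + n(y)*(-36) = 97 - 19/7*(-36) = 97 + 684/7 = 1363/7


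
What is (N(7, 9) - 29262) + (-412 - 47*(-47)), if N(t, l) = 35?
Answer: -27430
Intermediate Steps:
(N(7, 9) - 29262) + (-412 - 47*(-47)) = (35 - 29262) + (-412 - 47*(-47)) = -29227 + (-412 - 1*(-2209)) = -29227 + (-412 + 2209) = -29227 + 1797 = -27430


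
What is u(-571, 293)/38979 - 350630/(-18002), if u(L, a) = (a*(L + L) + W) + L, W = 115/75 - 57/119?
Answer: 6812782186162/626267212515 ≈ 10.878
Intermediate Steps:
W = 1882/1785 (W = 115*(1/75) - 57*1/119 = 23/15 - 57/119 = 1882/1785 ≈ 1.0543)
u(L, a) = 1882/1785 + L + 2*L*a (u(L, a) = (a*(L + L) + 1882/1785) + L = (a*(2*L) + 1882/1785) + L = (2*L*a + 1882/1785) + L = (1882/1785 + 2*L*a) + L = 1882/1785 + L + 2*L*a)
u(-571, 293)/38979 - 350630/(-18002) = (1882/1785 - 571 + 2*(-571)*293)/38979 - 350630/(-18002) = (1882/1785 - 571 - 334606)*(1/38979) - 350630*(-1/18002) = -598289063/1785*1/38979 + 175315/9001 = -598289063/69577515 + 175315/9001 = 6812782186162/626267212515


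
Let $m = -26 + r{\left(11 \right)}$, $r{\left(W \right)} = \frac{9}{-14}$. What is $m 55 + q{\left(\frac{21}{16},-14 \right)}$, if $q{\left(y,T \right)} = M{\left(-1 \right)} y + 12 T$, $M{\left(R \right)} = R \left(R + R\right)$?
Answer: $- \frac{91321}{56} \approx -1630.7$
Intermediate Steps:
$M{\left(R \right)} = 2 R^{2}$ ($M{\left(R \right)} = R 2 R = 2 R^{2}$)
$q{\left(y,T \right)} = 2 y + 12 T$ ($q{\left(y,T \right)} = 2 \left(-1\right)^{2} y + 12 T = 2 \cdot 1 y + 12 T = 2 y + 12 T$)
$r{\left(W \right)} = - \frac{9}{14}$ ($r{\left(W \right)} = 9 \left(- \frac{1}{14}\right) = - \frac{9}{14}$)
$m = - \frac{373}{14}$ ($m = -26 - \frac{9}{14} = - \frac{373}{14} \approx -26.643$)
$m 55 + q{\left(\frac{21}{16},-14 \right)} = \left(- \frac{373}{14}\right) 55 + \left(2 \cdot \frac{21}{16} + 12 \left(-14\right)\right) = - \frac{20515}{14} - \left(168 - 2 \cdot 21 \cdot \frac{1}{16}\right) = - \frac{20515}{14} + \left(2 \cdot \frac{21}{16} - 168\right) = - \frac{20515}{14} + \left(\frac{21}{8} - 168\right) = - \frac{20515}{14} - \frac{1323}{8} = - \frac{91321}{56}$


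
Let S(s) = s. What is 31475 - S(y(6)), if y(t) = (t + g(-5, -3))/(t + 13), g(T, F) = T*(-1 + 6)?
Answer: 31476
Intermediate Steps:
g(T, F) = 5*T (g(T, F) = T*5 = 5*T)
y(t) = (-25 + t)/(13 + t) (y(t) = (t + 5*(-5))/(t + 13) = (t - 25)/(13 + t) = (-25 + t)/(13 + t))
31475 - S(y(6)) = 31475 - (-25 + 6)/(13 + 6) = 31475 - (-19)/19 = 31475 - 1*(-1) = 31475 + 1 = 31476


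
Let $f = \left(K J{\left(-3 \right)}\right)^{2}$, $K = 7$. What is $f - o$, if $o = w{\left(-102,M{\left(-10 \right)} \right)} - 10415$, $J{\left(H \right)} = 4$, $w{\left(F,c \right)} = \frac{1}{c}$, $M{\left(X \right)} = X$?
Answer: $\frac{111991}{10} \approx 11199.0$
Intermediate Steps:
$o = - \frac{104151}{10}$ ($o = \frac{1}{-10} - 10415 = - \frac{1}{10} - 10415 = - \frac{104151}{10} \approx -10415.0$)
$f = 784$ ($f = \left(7 \cdot 4\right)^{2} = 28^{2} = 784$)
$f - o = 784 - - \frac{104151}{10} = 784 + \frac{104151}{10} = \frac{111991}{10}$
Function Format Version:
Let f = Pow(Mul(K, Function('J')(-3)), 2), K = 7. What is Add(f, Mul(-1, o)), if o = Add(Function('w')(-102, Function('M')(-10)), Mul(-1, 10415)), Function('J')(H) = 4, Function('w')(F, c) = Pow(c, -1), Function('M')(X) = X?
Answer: Rational(111991, 10) ≈ 11199.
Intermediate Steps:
o = Rational(-104151, 10) (o = Add(Pow(-10, -1), Mul(-1, 10415)) = Add(Rational(-1, 10), -10415) = Rational(-104151, 10) ≈ -10415.)
f = 784 (f = Pow(Mul(7, 4), 2) = Pow(28, 2) = 784)
Add(f, Mul(-1, o)) = Add(784, Mul(-1, Rational(-104151, 10))) = Add(784, Rational(104151, 10)) = Rational(111991, 10)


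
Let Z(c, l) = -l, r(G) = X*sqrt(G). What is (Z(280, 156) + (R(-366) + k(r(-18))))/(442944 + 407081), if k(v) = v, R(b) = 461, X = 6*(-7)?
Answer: 61/170005 - 126*I*sqrt(2)/850025 ≈ 0.00035881 - 0.00020963*I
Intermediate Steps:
X = -42
r(G) = -42*sqrt(G)
(Z(280, 156) + (R(-366) + k(r(-18))))/(442944 + 407081) = (-1*156 + (461 - 126*I*sqrt(2)))/(442944 + 407081) = (-156 + (461 - 126*I*sqrt(2)))/850025 = (-156 + (461 - 126*I*sqrt(2)))*(1/850025) = (305 - 126*I*sqrt(2))*(1/850025) = 61/170005 - 126*I*sqrt(2)/850025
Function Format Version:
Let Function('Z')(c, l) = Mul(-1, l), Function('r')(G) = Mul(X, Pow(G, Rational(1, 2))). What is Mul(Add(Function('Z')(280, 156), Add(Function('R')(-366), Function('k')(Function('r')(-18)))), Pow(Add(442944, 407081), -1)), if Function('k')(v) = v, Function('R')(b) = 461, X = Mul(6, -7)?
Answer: Add(Rational(61, 170005), Mul(Rational(-126, 850025), I, Pow(2, Rational(1, 2)))) ≈ Add(0.00035881, Mul(-0.00020963, I))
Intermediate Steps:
X = -42
Function('r')(G) = Mul(-42, Pow(G, Rational(1, 2)))
Mul(Add(Function('Z')(280, 156), Add(Function('R')(-366), Function('k')(Function('r')(-18)))), Pow(Add(442944, 407081), -1)) = Mul(Add(Mul(-1, 156), Add(461, Mul(-42, Pow(-18, Rational(1, 2))))), Pow(Add(442944, 407081), -1)) = Mul(Add(-156, Add(461, Mul(-42, Mul(3, I, Pow(2, Rational(1, 2)))))), Pow(850025, -1)) = Mul(Add(-156, Add(461, Mul(-126, I, Pow(2, Rational(1, 2))))), Rational(1, 850025)) = Mul(Add(305, Mul(-126, I, Pow(2, Rational(1, 2)))), Rational(1, 850025)) = Add(Rational(61, 170005), Mul(Rational(-126, 850025), I, Pow(2, Rational(1, 2))))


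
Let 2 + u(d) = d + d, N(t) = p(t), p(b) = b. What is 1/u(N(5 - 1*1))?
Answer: 1/6 ≈ 0.16667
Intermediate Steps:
N(t) = t
u(d) = -2 + 2*d (u(d) = -2 + (d + d) = -2 + 2*d)
1/u(N(5 - 1*1)) = 1/(-2 + 2*(5 - 1*1)) = 1/(-2 + 2*(5 - 1)) = 1/(-2 + 2*4) = 1/(-2 + 8) = 1/6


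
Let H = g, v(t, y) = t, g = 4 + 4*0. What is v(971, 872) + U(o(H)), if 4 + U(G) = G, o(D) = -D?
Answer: 963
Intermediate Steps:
g = 4 (g = 4 + 0 = 4)
H = 4
U(G) = -4 + G
v(971, 872) + U(o(H)) = 971 + (-4 - 1*4) = 971 + (-4 - 4) = 971 - 8 = 963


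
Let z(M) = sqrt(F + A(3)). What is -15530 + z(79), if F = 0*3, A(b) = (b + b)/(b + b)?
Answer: -15529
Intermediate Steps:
A(b) = 1 (A(b) = (2*b)/((2*b)) = (2*b)*(1/(2*b)) = 1)
F = 0
z(M) = 1 (z(M) = sqrt(0 + 1) = sqrt(1) = 1)
-15530 + z(79) = -15530 + 1 = -15529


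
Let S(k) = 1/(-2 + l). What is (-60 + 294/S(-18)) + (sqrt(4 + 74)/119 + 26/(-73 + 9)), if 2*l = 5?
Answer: 2771/32 + sqrt(78)/119 ≈ 86.668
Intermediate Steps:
l = 5/2 (l = (1/2)*5 = 5/2 ≈ 2.5000)
S(k) = 2 (S(k) = 1/(-2 + 5/2) = 1/(1/2) = 2)
(-60 + 294/S(-18)) + (sqrt(4 + 74)/119 + 26/(-73 + 9)) = (-60 + 294/2) + (sqrt(4 + 74)/119 + 26/(-73 + 9)) = (-60 + 294*(1/2)) + (sqrt(78)*(1/119) + 26/(-64)) = (-60 + 147) + (sqrt(78)/119 + 26*(-1/64)) = 87 + (sqrt(78)/119 - 13/32) = 87 + (-13/32 + sqrt(78)/119) = 2771/32 + sqrt(78)/119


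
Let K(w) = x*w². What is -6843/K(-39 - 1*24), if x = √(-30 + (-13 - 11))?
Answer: 2281*I*√6/23814 ≈ 0.23462*I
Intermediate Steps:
x = 3*I*√6 (x = √(-30 - 24) = √(-54) = 3*I*√6 ≈ 7.3485*I)
K(w) = 3*I*√6*w² (K(w) = (3*I*√6)*w² = 3*I*√6*w²)
-6843/K(-39 - 1*24) = -6843*(-I*√6/(18*(-39 - 1*24)²)) = -6843*(-I*√6/(18*(-39 - 24)²)) = -6843*(-I*√6/71442) = -(-2281)*I*√6/23814 = 2281*I*√6/23814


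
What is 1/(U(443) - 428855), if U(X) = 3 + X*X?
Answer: -1/232603 ≈ -4.2992e-6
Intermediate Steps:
U(X) = 3 + X²
1/(U(443) - 428855) = 1/((3 + 443²) - 428855) = 1/((3 + 196249) - 428855) = 1/(196252 - 428855) = 1/(-232603) = -1/232603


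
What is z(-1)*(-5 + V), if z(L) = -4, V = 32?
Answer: -108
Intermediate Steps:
z(-1)*(-5 + V) = -4*(-5 + 32) = -4*27 = -108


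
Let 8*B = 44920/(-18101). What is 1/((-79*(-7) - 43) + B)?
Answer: 18101/9225895 ≈ 0.0019620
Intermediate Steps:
B = -5615/18101 (B = (44920/(-18101))/8 = (44920*(-1/18101))/8 = (⅛)*(-44920/18101) = -5615/18101 ≈ -0.31020)
1/((-79*(-7) - 43) + B) = 1/((-79*(-7) - 43) - 5615/18101) = 1/((553 - 43) - 5615/18101) = 1/(510 - 5615/18101) = 1/(9225895/18101) = 18101/9225895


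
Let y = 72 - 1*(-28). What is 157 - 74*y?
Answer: -7243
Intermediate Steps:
y = 100 (y = 72 + 28 = 100)
157 - 74*y = 157 - 74*100 = 157 - 7400 = -7243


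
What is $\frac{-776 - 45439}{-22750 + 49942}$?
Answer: $- \frac{15405}{9064} \approx -1.6996$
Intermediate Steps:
$\frac{-776 - 45439}{-22750 + 49942} = - \frac{46215}{27192} = \left(-46215\right) \frac{1}{27192} = - \frac{15405}{9064}$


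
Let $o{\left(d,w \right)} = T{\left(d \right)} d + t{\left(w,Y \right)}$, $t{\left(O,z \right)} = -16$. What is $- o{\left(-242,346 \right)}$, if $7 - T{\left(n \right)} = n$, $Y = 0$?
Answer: $60274$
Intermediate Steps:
$T{\left(n \right)} = 7 - n$
$o{\left(d,w \right)} = -16 + d \left(7 - d\right)$ ($o{\left(d,w \right)} = \left(7 - d\right) d - 16 = d \left(7 - d\right) - 16 = -16 + d \left(7 - d\right)$)
$- o{\left(-242,346 \right)} = - (-16 - - 242 \left(-7 - 242\right)) = - (-16 - \left(-242\right) \left(-249\right)) = - (-16 - 60258) = \left(-1\right) \left(-60274\right) = 60274$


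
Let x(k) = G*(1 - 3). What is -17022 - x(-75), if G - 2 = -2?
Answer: -17022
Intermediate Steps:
G = 0 (G = 2 - 2 = 0)
x(k) = 0 (x(k) = 0*(1 - 3) = 0*(-2) = 0)
-17022 - x(-75) = -17022 - 1*0 = -17022 + 0 = -17022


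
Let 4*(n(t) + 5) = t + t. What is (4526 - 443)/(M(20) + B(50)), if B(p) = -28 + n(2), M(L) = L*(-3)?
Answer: -4083/92 ≈ -44.380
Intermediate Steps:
n(t) = -5 + t/2 (n(t) = -5 + (t + t)/4 = -5 + (2*t)/4 = -5 + t/2)
M(L) = -3*L
B(p) = -32 (B(p) = -28 + (-5 + (1/2)*2) = -28 + (-5 + 1) = -28 - 4 = -32)
(4526 - 443)/(M(20) + B(50)) = (4526 - 443)/(-3*20 - 32) = 4083/(-60 - 32) = 4083/(-92) = 4083*(-1/92) = -4083/92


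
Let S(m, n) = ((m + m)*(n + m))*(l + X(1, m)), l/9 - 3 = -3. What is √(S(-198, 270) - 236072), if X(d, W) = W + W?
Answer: 2*√2763670 ≈ 3324.9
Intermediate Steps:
l = 0 (l = 27 + 9*(-3) = 27 - 27 = 0)
X(d, W) = 2*W
S(m, n) = 4*m²*(m + n) (S(m, n) = ((m + m)*(n + m))*(0 + 2*m) = ((2*m)*(m + n))*(2*m) = (2*m*(m + n))*(2*m) = 4*m²*(m + n))
√(S(-198, 270) - 236072) = √(4*(-198)²*(-198 + 270) - 236072) = √(4*39204*72 - 236072) = √(11290752 - 236072) = √11054680 = 2*√2763670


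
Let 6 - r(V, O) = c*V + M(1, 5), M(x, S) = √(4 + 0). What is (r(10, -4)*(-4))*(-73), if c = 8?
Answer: -22192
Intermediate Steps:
M(x, S) = 2 (M(x, S) = √4 = 2)
r(V, O) = 4 - 8*V (r(V, O) = 6 - (8*V + 2) = 6 - (2 + 8*V) = 6 + (-2 - 8*V) = 4 - 8*V)
(r(10, -4)*(-4))*(-73) = ((4 - 8*10)*(-4))*(-73) = ((4 - 80)*(-4))*(-73) = -76*(-4)*(-73) = 304*(-73) = -22192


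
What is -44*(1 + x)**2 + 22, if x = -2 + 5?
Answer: -682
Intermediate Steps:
x = 3
-44*(1 + x)**2 + 22 = -44*(1 + 3)**2 + 22 = -44*4**2 + 22 = -44*16 + 22 = -704 + 22 = -682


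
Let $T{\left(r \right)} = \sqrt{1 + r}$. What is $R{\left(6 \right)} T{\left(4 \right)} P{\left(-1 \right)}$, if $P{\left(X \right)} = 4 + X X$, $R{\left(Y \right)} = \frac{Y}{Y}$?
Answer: $5 \sqrt{5} \approx 11.18$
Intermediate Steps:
$R{\left(Y \right)} = 1$
$P{\left(X \right)} = 4 + X^{2}$
$R{\left(6 \right)} T{\left(4 \right)} P{\left(-1 \right)} = 1 \sqrt{1 + 4} \left(4 + \left(-1\right)^{2}\right) = 1 \sqrt{5} \left(4 + 1\right) = \sqrt{5} \cdot 5 = 5 \sqrt{5}$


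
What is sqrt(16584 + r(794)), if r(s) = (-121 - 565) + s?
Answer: 2*sqrt(4173) ≈ 129.20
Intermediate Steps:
r(s) = -686 + s
sqrt(16584 + r(794)) = sqrt(16584 + (-686 + 794)) = sqrt(16584 + 108) = sqrt(16692) = 2*sqrt(4173)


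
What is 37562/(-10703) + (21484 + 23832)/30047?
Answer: -91944038/45941863 ≈ -2.0013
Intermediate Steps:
37562/(-10703) + (21484 + 23832)/30047 = 37562*(-1/10703) + 45316*(1/30047) = -5366/1529 + 45316/30047 = -91944038/45941863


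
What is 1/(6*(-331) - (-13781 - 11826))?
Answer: 1/23621 ≈ 4.2335e-5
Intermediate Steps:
1/(6*(-331) - (-13781 - 11826)) = 1/(-1986 - 1*(-25607)) = 1/(-1986 + 25607) = 1/23621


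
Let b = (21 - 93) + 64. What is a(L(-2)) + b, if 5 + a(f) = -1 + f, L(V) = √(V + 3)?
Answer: -13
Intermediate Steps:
L(V) = √(3 + V)
b = -8 (b = -72 + 64 = -8)
a(f) = -6 + f (a(f) = -5 + (-1 + f) = -6 + f)
a(L(-2)) + b = (-6 + √(3 - 2)) - 8 = (-6 + √1) - 8 = (-6 + 1) - 8 = -5 - 8 = -13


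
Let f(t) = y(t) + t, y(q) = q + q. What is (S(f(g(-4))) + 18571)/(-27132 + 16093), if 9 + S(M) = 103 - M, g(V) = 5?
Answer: -18650/11039 ≈ -1.6895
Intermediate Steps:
y(q) = 2*q
f(t) = 3*t (f(t) = 2*t + t = 3*t)
S(M) = 94 - M (S(M) = -9 + (103 - M) = 94 - M)
(S(f(g(-4))) + 18571)/(-27132 + 16093) = ((94 - 3*5) + 18571)/(-27132 + 16093) = ((94 - 1*15) + 18571)/(-11039) = ((94 - 15) + 18571)*(-1/11039) = (79 + 18571)*(-1/11039) = 18650*(-1/11039) = -18650/11039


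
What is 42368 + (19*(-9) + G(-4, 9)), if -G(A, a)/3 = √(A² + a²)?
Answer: 42197 - 3*√97 ≈ 42167.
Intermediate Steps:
G(A, a) = -3*√(A² + a²)
42368 + (19*(-9) + G(-4, 9)) = 42368 + (19*(-9) - 3*√((-4)² + 9²)) = 42368 + (-171 - 3*√(16 + 81)) = 42368 + (-171 - 3*√97) = 42197 - 3*√97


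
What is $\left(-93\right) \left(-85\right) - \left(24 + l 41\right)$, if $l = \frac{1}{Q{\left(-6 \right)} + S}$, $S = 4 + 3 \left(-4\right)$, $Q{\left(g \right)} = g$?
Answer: $\frac{110375}{14} \approx 7883.9$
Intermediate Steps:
$S = -8$ ($S = 4 - 12 = -8$)
$l = - \frac{1}{14}$ ($l = \frac{1}{-6 - 8} = \frac{1}{-14} = - \frac{1}{14} \approx -0.071429$)
$\left(-93\right) \left(-85\right) - \left(24 + l 41\right) = \left(-93\right) \left(-85\right) - \left(24 - \frac{41}{14}\right) = 7905 - \left(24 - \frac{41}{14}\right) = 7905 - \frac{295}{14} = \frac{110375}{14}$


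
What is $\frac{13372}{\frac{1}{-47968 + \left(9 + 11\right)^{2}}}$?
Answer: $-636079296$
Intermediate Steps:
$\frac{13372}{\frac{1}{-47968 + \left(9 + 11\right)^{2}}} = \frac{13372}{\frac{1}{-47968 + 20^{2}}} = \frac{13372}{\frac{1}{-47968 + 400}} = \frac{13372}{\frac{1}{-47568}} = \frac{13372}{- \frac{1}{47568}} = 13372 \left(-47568\right) = -636079296$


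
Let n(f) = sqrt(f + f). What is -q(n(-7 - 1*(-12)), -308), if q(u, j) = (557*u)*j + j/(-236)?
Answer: -77/59 + 171556*sqrt(10) ≈ 5.4251e+5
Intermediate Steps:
n(f) = sqrt(2)*sqrt(f) (n(f) = sqrt(2*f) = sqrt(2)*sqrt(f))
q(u, j) = -j/236 + 557*j*u (q(u, j) = 557*j*u + j*(-1/236) = 557*j*u - j/236 = -j/236 + 557*j*u)
-q(n(-7 - 1*(-12)), -308) = -(-308)*(-1 + 131452*(sqrt(2)*sqrt(-7 - 1*(-12))))/236 = -(-308)*(-1 + 131452*(sqrt(2)*sqrt(-7 + 12)))/236 = -(-308)*(-1 + 131452*(sqrt(2)*sqrt(5)))/236 = -(-308)*(-1 + 131452*sqrt(10))/236 = -(77/59 - 171556*sqrt(10)) = -77/59 + 171556*sqrt(10)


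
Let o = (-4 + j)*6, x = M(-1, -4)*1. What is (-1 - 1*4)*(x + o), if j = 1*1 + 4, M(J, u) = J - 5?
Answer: 0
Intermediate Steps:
M(J, u) = -5 + J
j = 5 (j = 1 + 4 = 5)
x = -6 (x = (-5 - 1)*1 = -6*1 = -6)
o = 6 (o = (-4 + 5)*6 = 1*6 = 6)
(-1 - 1*4)*(x + o) = (-1 - 1*4)*(-6 + 6) = (-1 - 4)*0 = -5*0 = 0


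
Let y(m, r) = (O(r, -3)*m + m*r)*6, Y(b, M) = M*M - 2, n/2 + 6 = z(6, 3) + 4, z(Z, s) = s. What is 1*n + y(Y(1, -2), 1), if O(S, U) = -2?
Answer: -10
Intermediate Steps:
n = 2 (n = -12 + 2*(3 + 4) = -12 + 2*7 = -12 + 14 = 2)
Y(b, M) = -2 + M² (Y(b, M) = M² - 2 = -2 + M²)
y(m, r) = -12*m + 6*m*r (y(m, r) = (-2*m + m*r)*6 = -12*m + 6*m*r)
1*n + y(Y(1, -2), 1) = 1*2 + 6*(-2 + (-2)²)*(-2 + 1) = 2 + 6*(-2 + 4)*(-1) = 2 + 6*2*(-1) = 2 - 12 = -10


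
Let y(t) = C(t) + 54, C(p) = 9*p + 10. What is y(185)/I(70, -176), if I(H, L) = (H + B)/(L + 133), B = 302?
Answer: -74347/372 ≈ -199.86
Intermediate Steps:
C(p) = 10 + 9*p
I(H, L) = (302 + H)/(133 + L) (I(H, L) = (H + 302)/(L + 133) = (302 + H)/(133 + L))
y(t) = 64 + 9*t (y(t) = (10 + 9*t) + 54 = 64 + 9*t)
y(185)/I(70, -176) = (64 + 9*185)/(((302 + 70)/(133 - 176))) = (64 + 1665)/((372/(-43))) = 1729/((-1/43*372)) = 1729/(-372/43) = 1729*(-43/372) = -74347/372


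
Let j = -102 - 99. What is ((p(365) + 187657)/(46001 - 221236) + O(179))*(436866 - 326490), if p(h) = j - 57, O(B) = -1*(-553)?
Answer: 10675296961056/175235 ≈ 6.0920e+7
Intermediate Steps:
j = -201
O(B) = 553
p(h) = -258 (p(h) = -201 - 57 = -258)
((p(365) + 187657)/(46001 - 221236) + O(179))*(436866 - 326490) = ((-258 + 187657)/(46001 - 221236) + 553)*(436866 - 326490) = (187399/(-175235) + 553)*110376 = (187399*(-1/175235) + 553)*110376 = (-187399/175235 + 553)*110376 = (96717556/175235)*110376 = 10675296961056/175235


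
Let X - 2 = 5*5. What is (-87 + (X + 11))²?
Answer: 2401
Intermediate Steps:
X = 27 (X = 2 + 5*5 = 2 + 25 = 27)
(-87 + (X + 11))² = (-87 + (27 + 11))² = (-87 + 38)² = (-49)² = 2401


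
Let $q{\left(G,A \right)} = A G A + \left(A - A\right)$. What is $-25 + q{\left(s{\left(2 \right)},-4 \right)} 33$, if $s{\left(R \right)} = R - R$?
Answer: $-25$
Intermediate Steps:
$s{\left(R \right)} = 0$
$q{\left(G,A \right)} = G A^{2}$ ($q{\left(G,A \right)} = G A^{2} + 0 = G A^{2}$)
$-25 + q{\left(s{\left(2 \right)},-4 \right)} 33 = -25 + 0 \left(-4\right)^{2} \cdot 33 = -25 + 0 \cdot 16 \cdot 33 = -25 + 0 \cdot 33 = -25 + 0 = -25$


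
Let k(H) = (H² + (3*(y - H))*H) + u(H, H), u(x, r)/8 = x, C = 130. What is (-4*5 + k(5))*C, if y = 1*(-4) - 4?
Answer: -19500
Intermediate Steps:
u(x, r) = 8*x
y = -8 (y = -4 - 4 = -8)
k(H) = H² + 8*H + H*(-24 - 3*H) (k(H) = (H² + (3*(-8 - H))*H) + 8*H = (H² + (-24 - 3*H)*H) + 8*H = (H² + H*(-24 - 3*H)) + 8*H = H² + 8*H + H*(-24 - 3*H))
(-4*5 + k(5))*C = (-4*5 + 2*5*(-8 - 1*5))*130 = (-20 + 2*5*(-8 - 5))*130 = (-20 + 2*5*(-13))*130 = (-20 - 130)*130 = -150*130 = -19500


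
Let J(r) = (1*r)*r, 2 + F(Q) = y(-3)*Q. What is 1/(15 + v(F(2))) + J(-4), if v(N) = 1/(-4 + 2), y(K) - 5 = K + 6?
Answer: 466/29 ≈ 16.069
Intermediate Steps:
y(K) = 11 + K (y(K) = 5 + (K + 6) = 5 + (6 + K) = 11 + K)
F(Q) = -2 + 8*Q (F(Q) = -2 + (11 - 3)*Q = -2 + 8*Q)
v(N) = -½ (v(N) = 1/(-2) = -½)
J(r) = r² (J(r) = r*r = r²)
1/(15 + v(F(2))) + J(-4) = 1/(15 - ½) + (-4)² = 1/(29/2) + 16 = 1*(2/29) + 16 = 2/29 + 16 = 466/29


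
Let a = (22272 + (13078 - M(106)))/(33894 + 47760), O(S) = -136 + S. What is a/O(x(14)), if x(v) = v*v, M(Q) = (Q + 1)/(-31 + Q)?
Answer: 2651143/367443000 ≈ 0.0072151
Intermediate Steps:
M(Q) = (1 + Q)/(-31 + Q)
x(v) = v**2
a = 2651143/6124050 (a = (22272 + (13078 - (1 + 106)/(-31 + 106)))/(33894 + 47760) = (22272 + (13078 - 107/75))/81654 = (22272 + (13078 - 107/75))*(1/81654) = (22272 + 980743/75)*(1/81654) = (2651143/75)*(1/81654) = 2651143/6124050 ≈ 0.43291)
a/O(x(14)) = 2651143/(6124050*(-136 + 14**2)) = 2651143/(6124050*(-136 + 196)) = (2651143/6124050)/60 = (2651143/6124050)*(1/60) = 2651143/367443000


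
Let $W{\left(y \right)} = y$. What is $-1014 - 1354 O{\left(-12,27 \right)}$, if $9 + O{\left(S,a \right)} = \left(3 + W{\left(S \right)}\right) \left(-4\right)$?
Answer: $-37572$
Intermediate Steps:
$O{\left(S,a \right)} = -21 - 4 S$ ($O{\left(S,a \right)} = -9 + \left(3 + S\right) \left(-4\right) = -9 - \left(12 + 4 S\right) = -21 - 4 S$)
$-1014 - 1354 O{\left(-12,27 \right)} = -1014 - 1354 \left(-21 - -48\right) = -1014 - 1354 \left(-21 + 48\right) = -1014 - 36558 = -37572$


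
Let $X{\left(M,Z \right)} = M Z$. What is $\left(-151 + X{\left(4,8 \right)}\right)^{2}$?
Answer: $14161$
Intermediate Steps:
$\left(-151 + X{\left(4,8 \right)}\right)^{2} = \left(-151 + 4 \cdot 8\right)^{2} = \left(-151 + 32\right)^{2} = \left(-119\right)^{2} = 14161$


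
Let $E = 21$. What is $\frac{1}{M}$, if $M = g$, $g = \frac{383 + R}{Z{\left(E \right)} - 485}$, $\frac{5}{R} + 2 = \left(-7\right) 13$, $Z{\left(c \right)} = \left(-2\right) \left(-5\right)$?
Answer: $- \frac{44175}{35614} \approx -1.2404$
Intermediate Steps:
$Z{\left(c \right)} = 10$
$R = - \frac{5}{93}$ ($R = \frac{5}{-2 - 91} = \frac{5}{-93} = 5 \left(- \frac{1}{93}\right) = - \frac{5}{93} \approx -0.053763$)
$g = - \frac{35614}{44175}$ ($g = \frac{383 - \frac{5}{93}}{10 - 485} = \frac{35614}{93 \left(-475\right)} = \frac{35614}{93} \left(- \frac{1}{475}\right) = - \frac{35614}{44175} \approx -0.8062$)
$M = - \frac{35614}{44175} \approx -0.8062$
$\frac{1}{M} = \frac{1}{- \frac{35614}{44175}} = - \frac{44175}{35614}$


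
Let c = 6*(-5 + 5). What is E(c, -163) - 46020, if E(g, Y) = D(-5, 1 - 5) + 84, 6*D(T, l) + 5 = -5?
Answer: -137813/3 ≈ -45938.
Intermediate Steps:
D(T, l) = -5/3 (D(T, l) = -⅚ + (⅙)*(-5) = -⅚ - ⅚ = -5/3)
c = 0 (c = 6*0 = 0)
E(g, Y) = 247/3 (E(g, Y) = -5/3 + 84 = 247/3)
E(c, -163) - 46020 = 247/3 - 46020 = -137813/3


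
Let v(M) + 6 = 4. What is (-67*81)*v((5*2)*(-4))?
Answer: 10854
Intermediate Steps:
v(M) = -2 (v(M) = -6 + 4 = -2)
(-67*81)*v((5*2)*(-4)) = -67*81*(-2) = -5427*(-2) = 10854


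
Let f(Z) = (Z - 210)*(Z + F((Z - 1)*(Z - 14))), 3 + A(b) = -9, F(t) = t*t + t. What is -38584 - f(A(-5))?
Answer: 25395956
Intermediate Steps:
F(t) = t + t**2 (F(t) = t**2 + t = t + t**2)
A(b) = -12 (A(b) = -3 - 9 = -12)
f(Z) = (-210 + Z)*(Z + (1 + (-1 + Z)*(-14 + Z))*(-1 + Z)*(-14 + Z)) (f(Z) = (Z - 210)*(Z + ((Z - 1)*(Z - 14))*(1 + (Z - 1)*(Z - 14))) = (-210 + Z)*(Z + ((-1 + Z)*(-14 + Z))*(1 + (-1 + Z)*(-14 + Z))) = (-210 + Z)*(Z + (1 + (-1 + Z)*(-14 + Z))*(-1 + Z)*(-14 + Z)))
-38584 - f(A(-5)) = -38584 - (-44100 + (-12)**5 - 53774*(-12)**2 - 240*(-12)**4 + 6554*(-12)**3 + 91350*(-12)) = -38584 - (-44100 - 248832 - 53774*144 - 240*20736 + 6554*(-1728) - 1096200) = -38584 - (-44100 - 248832 - 7743456 - 4976640 - 11325312 - 1096200) = -38584 - 1*(-25434540) = -38584 + 25434540 = 25395956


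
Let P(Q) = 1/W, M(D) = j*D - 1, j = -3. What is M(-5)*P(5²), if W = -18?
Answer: -7/9 ≈ -0.77778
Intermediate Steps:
M(D) = -1 - 3*D (M(D) = -3*D - 1 = -1 - 3*D)
P(Q) = -1/18 (P(Q) = 1/(-18) = -1/18)
M(-5)*P(5²) = (-1 - 3*(-5))*(-1/18) = (-1 + 15)*(-1/18) = 14*(-1/18) = -7/9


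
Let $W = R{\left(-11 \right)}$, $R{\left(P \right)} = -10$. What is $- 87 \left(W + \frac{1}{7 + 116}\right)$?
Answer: $\frac{35641}{41} \approx 869.29$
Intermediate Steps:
$W = -10$
$- 87 \left(W + \frac{1}{7 + 116}\right) = - 87 \left(-10 + \frac{1}{7 + 116}\right) = - 87 \left(-10 + \frac{1}{123}\right) = \left(-87\right) \left(- \frac{1229}{123}\right) = \frac{35641}{41}$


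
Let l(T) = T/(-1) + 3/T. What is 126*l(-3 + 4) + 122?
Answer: 374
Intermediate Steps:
l(T) = -T + 3/T (l(T) = T*(-1) + 3/T = -T + 3/T)
126*l(-3 + 4) + 122 = 126*(-(-3 + 4) + 3/(-3 + 4)) + 122 = 126*(-1*1 + 3/1) + 122 = 126*(-1 + 3*1) + 122 = 126*(-1 + 3) + 122 = 126*2 + 122 = 252 + 122 = 374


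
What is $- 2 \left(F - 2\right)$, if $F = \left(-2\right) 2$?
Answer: $12$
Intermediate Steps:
$F = -4$
$- 2 \left(F - 2\right) = - 2 \left(-4 - 2\right) = \left(-2\right) \left(-6\right) = 12$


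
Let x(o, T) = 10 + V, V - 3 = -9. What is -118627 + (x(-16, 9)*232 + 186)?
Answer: -117513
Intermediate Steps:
V = -6 (V = 3 - 9 = -6)
x(o, T) = 4 (x(o, T) = 10 - 6 = 4)
-118627 + (x(-16, 9)*232 + 186) = -118627 + (4*232 + 186) = -118627 + (928 + 186) = -118627 + 1114 = -117513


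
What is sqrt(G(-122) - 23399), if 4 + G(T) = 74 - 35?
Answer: 6*I*sqrt(649) ≈ 152.85*I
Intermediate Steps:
G(T) = 35 (G(T) = -4 + (74 - 35) = -4 + 39 = 35)
sqrt(G(-122) - 23399) = sqrt(35 - 23399) = sqrt(-23364) = 6*I*sqrt(649)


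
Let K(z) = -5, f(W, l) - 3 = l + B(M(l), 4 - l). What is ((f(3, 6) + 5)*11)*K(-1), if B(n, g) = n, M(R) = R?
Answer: -1100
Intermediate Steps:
f(W, l) = 3 + 2*l (f(W, l) = 3 + (l + l) = 3 + 2*l)
((f(3, 6) + 5)*11)*K(-1) = (((3 + 2*6) + 5)*11)*(-5) = (((3 + 12) + 5)*11)*(-5) = ((15 + 5)*11)*(-5) = (20*11)*(-5) = 220*(-5) = -1100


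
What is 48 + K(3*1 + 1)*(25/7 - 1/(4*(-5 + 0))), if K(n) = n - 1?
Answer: 8241/140 ≈ 58.864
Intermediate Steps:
K(n) = -1 + n
48 + K(3*1 + 1)*(25/7 - 1/(4*(-5 + 0))) = 48 + (-1 + (3*1 + 1))*(25/7 - 1/(4*(-5 + 0))) = 48 + (-1 + (3 + 1))*(25*(1/7) - 1/(4*(-5))) = 48 + (-1 + 4)*(25/7 - 1/(-20)) = 48 + 3*(25/7 - 1*(-1/20)) = 48 + 3*(25/7 + 1/20) = 48 + 3*(507/140) = 48 + 1521/140 = 8241/140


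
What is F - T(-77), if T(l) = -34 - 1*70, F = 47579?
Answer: 47683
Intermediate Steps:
T(l) = -104 (T(l) = -34 - 70 = -104)
F - T(-77) = 47579 - 1*(-104) = 47579 + 104 = 47683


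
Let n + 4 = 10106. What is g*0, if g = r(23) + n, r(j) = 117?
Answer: 0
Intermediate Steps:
n = 10102 (n = -4 + 10106 = 10102)
g = 10219 (g = 117 + 10102 = 10219)
g*0 = 10219*0 = 0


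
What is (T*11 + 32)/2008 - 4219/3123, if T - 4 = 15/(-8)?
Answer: -66390527/50167872 ≈ -1.3234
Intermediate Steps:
T = 17/8 (T = 4 + 15/(-8) = 4 + 15*(-⅛) = 4 - 15/8 = 17/8 ≈ 2.1250)
(T*11 + 32)/2008 - 4219/3123 = ((17/8)*11 + 32)/2008 - 4219/3123 = (187/8 + 32)*(1/2008) - 4219*1/3123 = (443/8)*(1/2008) - 4219/3123 = 443/16064 - 4219/3123 = -66390527/50167872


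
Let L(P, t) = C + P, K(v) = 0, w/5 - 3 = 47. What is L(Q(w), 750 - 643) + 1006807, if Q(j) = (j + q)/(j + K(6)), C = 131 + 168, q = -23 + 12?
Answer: 251776739/250 ≈ 1.0071e+6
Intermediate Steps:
w = 250 (w = 15 + 5*47 = 15 + 235 = 250)
q = -11
C = 299
Q(j) = (-11 + j)/j (Q(j) = (j - 11)/(j + 0) = (-11 + j)/j)
L(P, t) = 299 + P
L(Q(w), 750 - 643) + 1006807 = (299 + (-11 + 250)/250) + 1006807 = (299 + (1/250)*239) + 1006807 = (299 + 239/250) + 1006807 = 74989/250 + 1006807 = 251776739/250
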